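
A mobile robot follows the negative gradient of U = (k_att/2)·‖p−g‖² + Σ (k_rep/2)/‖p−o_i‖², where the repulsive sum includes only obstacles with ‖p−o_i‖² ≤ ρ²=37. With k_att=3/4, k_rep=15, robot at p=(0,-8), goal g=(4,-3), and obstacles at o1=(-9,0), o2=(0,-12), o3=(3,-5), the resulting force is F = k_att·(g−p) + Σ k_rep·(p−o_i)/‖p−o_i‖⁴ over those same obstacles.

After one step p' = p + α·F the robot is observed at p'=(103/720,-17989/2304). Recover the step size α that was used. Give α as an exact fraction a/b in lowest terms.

F_att = 3/4·(g−p) = 3/4·(4,5) = (3.0000,3.7500)
o1: d²=145 > ρ²=37 → inactive
o2: d²=16 ≤ ρ²=37; F_rep = 15·(0,4)/16² = (0.0000,0.2344)
o3: d²=18 ≤ ρ²=37; F_rep = 15·(-3,-3)/18² = (-0.1389,-0.1389)
F = F_att + ΣF_rep = (2.8611,3.8455)
Δp = p'−p = (0.1431,0.1923); α = Δx/Fx = (103/720) / (103/36) = 1/20
check: Δy/Fy = (443/2304) / (2215/576) = 1/20 ✓

α = 1/20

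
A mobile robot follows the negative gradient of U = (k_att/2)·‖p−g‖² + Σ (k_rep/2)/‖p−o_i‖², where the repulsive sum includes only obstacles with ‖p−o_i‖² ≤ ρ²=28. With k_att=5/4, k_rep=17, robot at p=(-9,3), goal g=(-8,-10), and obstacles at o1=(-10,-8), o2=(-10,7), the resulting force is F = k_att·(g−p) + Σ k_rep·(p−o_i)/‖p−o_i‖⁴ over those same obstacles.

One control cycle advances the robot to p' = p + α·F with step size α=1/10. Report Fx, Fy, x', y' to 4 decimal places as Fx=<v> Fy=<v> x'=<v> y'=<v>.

Fx=1.3088 Fy=-16.4853 x'=-8.8691 y'=1.3515

F_att = 5/4·(g−p) = 5/4·(1,-13) = (1.2500,-16.2500)
o1: d²=122 > ρ²=28 → inactive
o2: d²=17 ≤ ρ²=28; F_rep = 17·(1,-4)/17² = (0.0588,-0.2353)
F = F_att + ΣF_rep = (1.3088,-16.4853)
p' = p + 1/10·F = (-8.8691,1.3515)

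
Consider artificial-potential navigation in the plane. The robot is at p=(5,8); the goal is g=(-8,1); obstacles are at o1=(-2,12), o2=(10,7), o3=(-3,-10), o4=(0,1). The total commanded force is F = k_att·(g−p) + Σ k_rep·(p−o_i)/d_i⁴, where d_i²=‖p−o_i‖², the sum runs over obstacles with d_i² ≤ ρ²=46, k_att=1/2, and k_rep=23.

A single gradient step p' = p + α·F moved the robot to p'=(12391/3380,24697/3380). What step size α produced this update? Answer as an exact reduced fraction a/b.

α = 1/5

F_att = 1/2·(g−p) = 1/2·(-13,-7) = (-6.5000,-3.5000)
o1: d²=65 > ρ²=46 → inactive
o2: d²=26 ≤ ρ²=46; F_rep = 23·(-5,1)/26² = (-0.1701,0.0340)
o3: d²=388 > ρ²=46 → inactive
o4: d²=74 > ρ²=46 → inactive
F = F_att + ΣF_rep = (-6.6701,-3.4660)
Δp = p'−p = (-1.3340,-0.6932); α = Δx/Fx = (-4509/3380) / (-4509/676) = 1/5
check: Δy/Fy = (-2343/3380) / (-2343/676) = 1/5 ✓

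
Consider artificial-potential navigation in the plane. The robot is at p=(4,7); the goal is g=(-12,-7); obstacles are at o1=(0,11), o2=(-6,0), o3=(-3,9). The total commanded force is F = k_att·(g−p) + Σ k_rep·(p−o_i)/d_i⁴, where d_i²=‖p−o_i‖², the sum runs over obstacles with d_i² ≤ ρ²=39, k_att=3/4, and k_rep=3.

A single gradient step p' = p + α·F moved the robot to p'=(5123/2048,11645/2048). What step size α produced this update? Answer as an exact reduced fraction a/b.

F_att = 3/4·(g−p) = 3/4·(-16,-14) = (-12.0000,-10.5000)
o1: d²=32 ≤ ρ²=39; F_rep = 3·(4,-4)/32² = (0.0117,-0.0117)
o2: d²=149 > ρ²=39 → inactive
o3: d²=53 > ρ²=39 → inactive
F = F_att + ΣF_rep = (-11.9883,-10.5117)
Δp = p'−p = (-1.4985,-1.3140); α = Δx/Fx = (-3069/2048) / (-3069/256) = 1/8
check: Δy/Fy = (-2691/2048) / (-2691/256) = 1/8 ✓

α = 1/8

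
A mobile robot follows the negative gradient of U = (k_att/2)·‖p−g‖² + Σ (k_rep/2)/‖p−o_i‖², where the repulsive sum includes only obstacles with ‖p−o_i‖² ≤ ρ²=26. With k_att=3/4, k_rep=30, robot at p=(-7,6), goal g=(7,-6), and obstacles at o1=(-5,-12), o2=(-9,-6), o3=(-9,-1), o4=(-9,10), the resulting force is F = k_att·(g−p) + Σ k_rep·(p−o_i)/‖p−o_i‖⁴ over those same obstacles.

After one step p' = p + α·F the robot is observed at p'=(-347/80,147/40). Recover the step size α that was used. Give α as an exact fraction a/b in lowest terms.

F_att = 3/4·(g−p) = 3/4·(14,-12) = (10.5000,-9.0000)
o1: d²=328 > ρ²=26 → inactive
o2: d²=148 > ρ²=26 → inactive
o3: d²=53 > ρ²=26 → inactive
o4: d²=20 ≤ ρ²=26; F_rep = 30·(2,-4)/20² = (0.1500,-0.3000)
F = F_att + ΣF_rep = (10.6500,-9.3000)
Δp = p'−p = (2.6625,-2.3250); α = Δx/Fx = (213/80) / (213/20) = 1/4
check: Δy/Fy = (-93/40) / (-93/10) = 1/4 ✓

α = 1/4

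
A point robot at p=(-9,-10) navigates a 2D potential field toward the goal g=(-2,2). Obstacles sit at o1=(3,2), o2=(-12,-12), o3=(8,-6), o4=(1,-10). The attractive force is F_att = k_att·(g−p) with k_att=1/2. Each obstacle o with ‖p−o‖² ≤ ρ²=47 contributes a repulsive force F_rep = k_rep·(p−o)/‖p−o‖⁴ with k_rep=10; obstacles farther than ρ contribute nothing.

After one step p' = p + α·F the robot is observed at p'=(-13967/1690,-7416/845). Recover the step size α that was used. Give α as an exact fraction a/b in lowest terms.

α = 1/5

F_att = 1/2·(g−p) = 1/2·(7,12) = (3.5000,6.0000)
o1: d²=288 > ρ²=47 → inactive
o2: d²=13 ≤ ρ²=47; F_rep = 10·(3,2)/13² = (0.1775,0.1183)
o3: d²=305 > ρ²=47 → inactive
o4: d²=100 > ρ²=47 → inactive
F = F_att + ΣF_rep = (3.6775,6.1183)
Δp = p'−p = (0.7355,1.2237); α = Δx/Fx = (1243/1690) / (1243/338) = 1/5
check: Δy/Fy = (1034/845) / (1034/169) = 1/5 ✓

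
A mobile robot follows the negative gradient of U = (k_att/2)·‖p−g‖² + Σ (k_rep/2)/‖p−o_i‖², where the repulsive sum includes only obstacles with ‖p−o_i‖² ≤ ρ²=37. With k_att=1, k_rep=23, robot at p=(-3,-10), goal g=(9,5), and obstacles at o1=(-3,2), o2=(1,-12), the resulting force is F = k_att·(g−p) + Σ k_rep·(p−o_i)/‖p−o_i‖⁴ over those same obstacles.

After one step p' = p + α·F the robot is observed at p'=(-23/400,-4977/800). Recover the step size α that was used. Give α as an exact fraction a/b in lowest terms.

α = 1/4

F_att = 1·(g−p) = 1·(12,15) = (12.0000,15.0000)
o1: d²=144 > ρ²=37 → inactive
o2: d²=20 ≤ ρ²=37; F_rep = 23·(-4,2)/20² = (-0.2300,0.1150)
F = F_att + ΣF_rep = (11.7700,15.1150)
Δp = p'−p = (2.9425,3.7788); α = Δx/Fx = (1177/400) / (1177/100) = 1/4
check: Δy/Fy = (3023/800) / (3023/200) = 1/4 ✓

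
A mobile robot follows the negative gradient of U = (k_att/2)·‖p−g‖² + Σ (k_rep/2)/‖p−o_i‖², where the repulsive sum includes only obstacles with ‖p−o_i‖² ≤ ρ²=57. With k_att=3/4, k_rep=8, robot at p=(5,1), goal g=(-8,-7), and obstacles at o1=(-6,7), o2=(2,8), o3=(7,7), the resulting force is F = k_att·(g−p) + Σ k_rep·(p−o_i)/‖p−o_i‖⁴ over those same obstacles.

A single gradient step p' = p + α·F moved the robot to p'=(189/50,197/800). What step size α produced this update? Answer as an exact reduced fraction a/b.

F_att = 3/4·(g−p) = 3/4·(-13,-8) = (-9.7500,-6.0000)
o1: d²=157 > ρ²=57 → inactive
o2: d²=58 > ρ²=57 → inactive
o3: d²=40 ≤ ρ²=57; F_rep = 8·(-2,-6)/40² = (-0.0100,-0.0300)
F = F_att + ΣF_rep = (-9.7600,-6.0300)
Δp = p'−p = (-1.2200,-0.7538); α = Δx/Fx = (-61/50) / (-244/25) = 1/8
check: Δy/Fy = (-603/800) / (-603/100) = 1/8 ✓

α = 1/8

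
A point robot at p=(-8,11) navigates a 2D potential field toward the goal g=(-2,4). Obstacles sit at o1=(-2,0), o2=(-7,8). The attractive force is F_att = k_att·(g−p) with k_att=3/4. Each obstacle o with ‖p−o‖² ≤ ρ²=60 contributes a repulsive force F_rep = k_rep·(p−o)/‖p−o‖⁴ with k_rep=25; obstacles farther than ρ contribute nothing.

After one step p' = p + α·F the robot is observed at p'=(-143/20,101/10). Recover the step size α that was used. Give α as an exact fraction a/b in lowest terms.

α = 1/5

F_att = 3/4·(g−p) = 3/4·(6,-7) = (4.5000,-5.2500)
o1: d²=157 > ρ²=60 → inactive
o2: d²=10 ≤ ρ²=60; F_rep = 25·(-1,3)/10² = (-0.2500,0.7500)
F = F_att + ΣF_rep = (4.2500,-4.5000)
Δp = p'−p = (0.8500,-0.9000); α = Δx/Fx = (17/20) / (17/4) = 1/5
check: Δy/Fy = (-9/10) / (-9/2) = 1/5 ✓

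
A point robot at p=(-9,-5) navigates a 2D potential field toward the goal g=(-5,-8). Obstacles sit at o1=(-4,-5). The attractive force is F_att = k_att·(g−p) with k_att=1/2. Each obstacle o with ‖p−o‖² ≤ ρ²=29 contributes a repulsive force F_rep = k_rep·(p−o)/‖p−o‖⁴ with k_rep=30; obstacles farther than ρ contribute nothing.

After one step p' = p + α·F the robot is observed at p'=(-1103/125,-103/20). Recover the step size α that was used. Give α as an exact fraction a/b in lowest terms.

α = 1/10

F_att = 1/2·(g−p) = 1/2·(4,-3) = (2.0000,-1.5000)
o1: d²=25 ≤ ρ²=29; F_rep = 30·(-5,0)/25² = (-0.2400,0.0000)
F = F_att + ΣF_rep = (1.7600,-1.5000)
Δp = p'−p = (0.1760,-0.1500); α = Δx/Fx = (22/125) / (44/25) = 1/10
check: Δy/Fy = (-3/20) / (-3/2) = 1/10 ✓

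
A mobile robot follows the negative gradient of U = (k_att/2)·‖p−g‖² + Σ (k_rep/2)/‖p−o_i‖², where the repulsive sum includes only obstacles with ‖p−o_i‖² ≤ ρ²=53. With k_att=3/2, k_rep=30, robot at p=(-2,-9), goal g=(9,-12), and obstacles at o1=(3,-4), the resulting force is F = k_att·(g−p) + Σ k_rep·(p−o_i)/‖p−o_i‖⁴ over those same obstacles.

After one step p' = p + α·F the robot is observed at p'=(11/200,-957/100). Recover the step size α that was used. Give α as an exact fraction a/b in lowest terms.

F_att = 3/2·(g−p) = 3/2·(11,-3) = (16.5000,-4.5000)
o1: d²=50 ≤ ρ²=53; F_rep = 30·(-5,-5)/50² = (-0.0600,-0.0600)
F = F_att + ΣF_rep = (16.4400,-4.5600)
Δp = p'−p = (2.0550,-0.5700); α = Δx/Fx = (411/200) / (411/25) = 1/8
check: Δy/Fy = (-57/100) / (-114/25) = 1/8 ✓

α = 1/8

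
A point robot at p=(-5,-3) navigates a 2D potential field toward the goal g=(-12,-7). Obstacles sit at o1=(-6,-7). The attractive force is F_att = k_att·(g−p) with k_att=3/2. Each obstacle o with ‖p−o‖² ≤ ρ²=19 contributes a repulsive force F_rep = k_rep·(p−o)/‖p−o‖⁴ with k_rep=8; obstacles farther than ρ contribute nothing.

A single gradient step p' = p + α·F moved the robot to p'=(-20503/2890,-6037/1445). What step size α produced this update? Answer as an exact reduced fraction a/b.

F_att = 3/2·(g−p) = 3/2·(-7,-4) = (-10.5000,-6.0000)
o1: d²=17 ≤ ρ²=19; F_rep = 8·(1,4)/17² = (0.0277,0.1107)
F = F_att + ΣF_rep = (-10.4723,-5.8893)
Δp = p'−p = (-2.0945,-1.1779); α = Δx/Fx = (-6053/2890) / (-6053/578) = 1/5
check: Δy/Fy = (-1702/1445) / (-1702/289) = 1/5 ✓

α = 1/5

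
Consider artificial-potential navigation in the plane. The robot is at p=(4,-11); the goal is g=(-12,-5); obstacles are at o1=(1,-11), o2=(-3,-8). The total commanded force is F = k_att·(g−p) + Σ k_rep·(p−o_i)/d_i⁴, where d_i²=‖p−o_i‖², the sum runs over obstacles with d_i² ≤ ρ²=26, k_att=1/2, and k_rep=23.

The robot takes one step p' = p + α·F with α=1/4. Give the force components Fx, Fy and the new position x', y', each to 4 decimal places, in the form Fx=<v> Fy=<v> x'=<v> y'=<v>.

F_att = 1/2·(g−p) = 1/2·(-16,6) = (-8.0000,3.0000)
o1: d²=9 ≤ ρ²=26; F_rep = 23·(3,0)/9² = (0.8519,0.0000)
o2: d²=58 > ρ²=26 → inactive
F = F_att + ΣF_rep = (-7.1481,3.0000)
p' = p + 1/4·F = (2.2130,-10.2500)

Fx=-7.1481 Fy=3.0000 x'=2.2130 y'=-10.2500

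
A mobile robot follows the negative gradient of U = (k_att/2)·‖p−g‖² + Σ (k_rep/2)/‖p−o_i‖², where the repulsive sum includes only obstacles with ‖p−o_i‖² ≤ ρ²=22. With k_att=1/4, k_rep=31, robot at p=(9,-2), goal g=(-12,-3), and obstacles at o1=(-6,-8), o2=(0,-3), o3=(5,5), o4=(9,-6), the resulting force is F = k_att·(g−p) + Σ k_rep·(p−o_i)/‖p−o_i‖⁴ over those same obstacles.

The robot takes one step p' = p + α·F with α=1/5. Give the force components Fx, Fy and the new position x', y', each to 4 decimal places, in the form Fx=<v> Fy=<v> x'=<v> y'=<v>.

Fx=-5.2500 Fy=0.2344 x'=7.9500 y'=-1.9531

F_att = 1/4·(g−p) = 1/4·(-21,-1) = (-5.2500,-0.2500)
o1: d²=261 > ρ²=22 → inactive
o2: d²=82 > ρ²=22 → inactive
o3: d²=65 > ρ²=22 → inactive
o4: d²=16 ≤ ρ²=22; F_rep = 31·(0,4)/16² = (0.0000,0.4844)
F = F_att + ΣF_rep = (-5.2500,0.2344)
p' = p + 1/5·F = (7.9500,-1.9531)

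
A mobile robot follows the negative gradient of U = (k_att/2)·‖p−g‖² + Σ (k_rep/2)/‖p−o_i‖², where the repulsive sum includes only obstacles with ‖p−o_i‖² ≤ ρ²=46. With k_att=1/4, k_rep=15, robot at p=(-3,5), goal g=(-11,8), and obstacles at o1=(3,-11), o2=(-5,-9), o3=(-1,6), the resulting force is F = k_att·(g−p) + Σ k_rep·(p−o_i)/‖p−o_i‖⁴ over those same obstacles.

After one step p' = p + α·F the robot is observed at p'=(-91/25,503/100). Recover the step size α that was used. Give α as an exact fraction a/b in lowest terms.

α = 1/5

F_att = 1/4·(g−p) = 1/4·(-8,3) = (-2.0000,0.7500)
o1: d²=292 > ρ²=46 → inactive
o2: d²=200 > ρ²=46 → inactive
o3: d²=5 ≤ ρ²=46; F_rep = 15·(-2,-1)/5² = (-1.2000,-0.6000)
F = F_att + ΣF_rep = (-3.2000,0.1500)
Δp = p'−p = (-0.6400,0.0300); α = Δx/Fx = (-16/25) / (-16/5) = 1/5
check: Δy/Fy = (3/100) / (3/20) = 1/5 ✓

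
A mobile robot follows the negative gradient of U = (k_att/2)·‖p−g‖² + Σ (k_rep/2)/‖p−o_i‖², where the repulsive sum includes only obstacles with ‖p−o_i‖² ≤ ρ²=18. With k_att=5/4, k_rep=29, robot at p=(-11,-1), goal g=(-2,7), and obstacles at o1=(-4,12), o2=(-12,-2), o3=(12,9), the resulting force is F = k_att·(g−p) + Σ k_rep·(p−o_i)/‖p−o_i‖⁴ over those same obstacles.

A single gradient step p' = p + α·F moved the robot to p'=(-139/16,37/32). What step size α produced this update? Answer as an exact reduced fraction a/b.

α = 1/8

F_att = 5/4·(g−p) = 5/4·(9,8) = (11.2500,10.0000)
o1: d²=218 > ρ²=18 → inactive
o2: d²=2 ≤ ρ²=18; F_rep = 29·(1,1)/2² = (7.2500,7.2500)
o3: d²=629 > ρ²=18 → inactive
F = F_att + ΣF_rep = (18.5000,17.2500)
Δp = p'−p = (2.3125,2.1562); α = Δx/Fx = (37/16) / (37/2) = 1/8
check: Δy/Fy = (69/32) / (69/4) = 1/8 ✓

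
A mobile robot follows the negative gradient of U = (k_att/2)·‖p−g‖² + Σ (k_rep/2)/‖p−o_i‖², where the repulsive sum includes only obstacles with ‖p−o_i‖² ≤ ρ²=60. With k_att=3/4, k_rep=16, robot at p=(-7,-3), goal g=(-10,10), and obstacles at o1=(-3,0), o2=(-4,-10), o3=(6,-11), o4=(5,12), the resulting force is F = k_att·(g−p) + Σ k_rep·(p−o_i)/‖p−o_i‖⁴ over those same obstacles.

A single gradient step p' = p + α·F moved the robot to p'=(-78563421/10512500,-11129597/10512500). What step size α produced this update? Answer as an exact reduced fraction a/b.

F_att = 3/4·(g−p) = 3/4·(-3,13) = (-2.2500,9.7500)
o1: d²=25 ≤ ρ²=60; F_rep = 16·(-4,-3)/25² = (-0.1024,-0.0768)
o2: d²=58 ≤ ρ²=60; F_rep = 16·(-3,7)/58² = (-0.0143,0.0333)
o3: d²=233 > ρ²=60 → inactive
o4: d²=369 > ρ²=60 → inactive
F = F_att + ΣF_rep = (-2.3667,9.7065)
Δp = p'−p = (-0.4733,1.9413); α = Δx/Fx = (-4975921/10512500) / (-4975921/2102500) = 1/5
check: Δy/Fy = (20407903/10512500) / (20407903/2102500) = 1/5 ✓

α = 1/5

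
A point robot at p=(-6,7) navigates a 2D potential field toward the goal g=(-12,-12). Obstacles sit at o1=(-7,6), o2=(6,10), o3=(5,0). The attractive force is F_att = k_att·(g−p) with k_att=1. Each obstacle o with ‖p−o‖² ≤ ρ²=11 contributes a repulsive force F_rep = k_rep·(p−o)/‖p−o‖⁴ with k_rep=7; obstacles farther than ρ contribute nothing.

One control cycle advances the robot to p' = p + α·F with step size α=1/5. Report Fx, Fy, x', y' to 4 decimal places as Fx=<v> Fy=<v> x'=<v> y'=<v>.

Fx=-4.2500 Fy=-17.2500 x'=-6.8500 y'=3.5500

F_att = 1·(g−p) = 1·(-6,-19) = (-6.0000,-19.0000)
o1: d²=2 ≤ ρ²=11; F_rep = 7·(1,1)/2² = (1.7500,1.7500)
o2: d²=153 > ρ²=11 → inactive
o3: d²=170 > ρ²=11 → inactive
F = F_att + ΣF_rep = (-4.2500,-17.2500)
p' = p + 1/5·F = (-6.8500,3.5500)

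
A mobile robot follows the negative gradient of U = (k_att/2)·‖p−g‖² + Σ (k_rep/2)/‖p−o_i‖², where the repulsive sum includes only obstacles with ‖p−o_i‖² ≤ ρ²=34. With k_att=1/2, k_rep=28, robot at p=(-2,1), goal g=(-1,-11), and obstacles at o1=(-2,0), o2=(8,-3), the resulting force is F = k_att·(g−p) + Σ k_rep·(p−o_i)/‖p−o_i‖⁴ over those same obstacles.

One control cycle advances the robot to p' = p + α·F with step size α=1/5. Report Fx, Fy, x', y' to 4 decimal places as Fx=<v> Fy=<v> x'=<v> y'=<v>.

Fx=0.5000 Fy=22.0000 x'=-1.9000 y'=5.4000

F_att = 1/2·(g−p) = 1/2·(1,-12) = (0.5000,-6.0000)
o1: d²=1 ≤ ρ²=34; F_rep = 28·(0,1)/1² = (0.0000,28.0000)
o2: d²=116 > ρ²=34 → inactive
F = F_att + ΣF_rep = (0.5000,22.0000)
p' = p + 1/5·F = (-1.9000,5.4000)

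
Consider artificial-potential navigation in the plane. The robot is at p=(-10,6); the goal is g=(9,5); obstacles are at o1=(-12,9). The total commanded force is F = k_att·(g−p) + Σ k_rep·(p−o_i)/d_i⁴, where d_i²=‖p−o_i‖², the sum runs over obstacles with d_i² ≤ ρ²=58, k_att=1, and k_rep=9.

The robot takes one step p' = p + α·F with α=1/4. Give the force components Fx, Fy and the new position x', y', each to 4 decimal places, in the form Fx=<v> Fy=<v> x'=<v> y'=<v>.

F_att = 1·(g−p) = 1·(19,-1) = (19.0000,-1.0000)
o1: d²=13 ≤ ρ²=58; F_rep = 9·(2,-3)/13² = (0.1065,-0.1598)
F = F_att + ΣF_rep = (19.1065,-1.1598)
p' = p + 1/4·F = (-5.2234,5.7101)

Fx=19.1065 Fy=-1.1598 x'=-5.2234 y'=5.7101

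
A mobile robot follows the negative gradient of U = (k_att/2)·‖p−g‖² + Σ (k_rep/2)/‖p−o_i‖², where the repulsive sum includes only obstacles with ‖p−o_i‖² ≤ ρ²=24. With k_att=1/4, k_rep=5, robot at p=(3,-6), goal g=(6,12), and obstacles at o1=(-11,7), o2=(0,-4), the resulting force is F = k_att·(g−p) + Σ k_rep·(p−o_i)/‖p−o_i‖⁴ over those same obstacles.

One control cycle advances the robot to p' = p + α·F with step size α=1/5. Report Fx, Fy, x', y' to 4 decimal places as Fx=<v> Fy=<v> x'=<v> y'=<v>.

F_att = 1/4·(g−p) = 1/4·(3,18) = (0.7500,4.5000)
o1: d²=365 > ρ²=24 → inactive
o2: d²=13 ≤ ρ²=24; F_rep = 5·(3,-2)/13² = (0.0888,-0.0592)
F = F_att + ΣF_rep = (0.8388,4.4408)
p' = p + 1/5·F = (3.1678,-5.1118)

Fx=0.8388 Fy=4.4408 x'=3.1678 y'=-5.1118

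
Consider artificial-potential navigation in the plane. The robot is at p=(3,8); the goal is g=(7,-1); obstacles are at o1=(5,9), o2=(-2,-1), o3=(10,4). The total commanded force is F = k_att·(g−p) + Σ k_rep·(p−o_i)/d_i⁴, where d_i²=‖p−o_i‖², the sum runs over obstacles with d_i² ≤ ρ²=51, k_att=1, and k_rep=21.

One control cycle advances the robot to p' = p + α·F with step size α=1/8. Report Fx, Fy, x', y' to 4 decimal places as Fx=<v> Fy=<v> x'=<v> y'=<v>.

F_att = 1·(g−p) = 1·(4,-9) = (4.0000,-9.0000)
o1: d²=5 ≤ ρ²=51; F_rep = 21·(-2,-1)/5² = (-1.6800,-0.8400)
o2: d²=106 > ρ²=51 → inactive
o3: d²=65 > ρ²=51 → inactive
F = F_att + ΣF_rep = (2.3200,-9.8400)
p' = p + 1/8·F = (3.2900,6.7700)

Fx=2.3200 Fy=-9.8400 x'=3.2900 y'=6.7700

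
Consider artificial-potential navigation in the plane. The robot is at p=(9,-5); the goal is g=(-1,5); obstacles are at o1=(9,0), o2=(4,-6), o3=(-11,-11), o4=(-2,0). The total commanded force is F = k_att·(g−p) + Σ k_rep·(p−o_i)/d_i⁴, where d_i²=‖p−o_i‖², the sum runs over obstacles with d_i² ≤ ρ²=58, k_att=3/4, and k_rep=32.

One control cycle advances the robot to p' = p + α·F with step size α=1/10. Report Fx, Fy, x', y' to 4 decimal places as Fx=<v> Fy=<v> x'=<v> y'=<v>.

F_att = 3/4·(g−p) = 3/4·(-10,10) = (-7.5000,7.5000)
o1: d²=25 ≤ ρ²=58; F_rep = 32·(0,-5)/25² = (0.0000,-0.2560)
o2: d²=26 ≤ ρ²=58; F_rep = 32·(5,1)/26² = (0.2367,0.0473)
o3: d²=436 > ρ²=58 → inactive
o4: d²=146 > ρ²=58 → inactive
F = F_att + ΣF_rep = (-7.2633,7.2913)
p' = p + 1/10·F = (8.2737,-4.2709)

Fx=-7.2633 Fy=7.2913 x'=8.2737 y'=-4.2709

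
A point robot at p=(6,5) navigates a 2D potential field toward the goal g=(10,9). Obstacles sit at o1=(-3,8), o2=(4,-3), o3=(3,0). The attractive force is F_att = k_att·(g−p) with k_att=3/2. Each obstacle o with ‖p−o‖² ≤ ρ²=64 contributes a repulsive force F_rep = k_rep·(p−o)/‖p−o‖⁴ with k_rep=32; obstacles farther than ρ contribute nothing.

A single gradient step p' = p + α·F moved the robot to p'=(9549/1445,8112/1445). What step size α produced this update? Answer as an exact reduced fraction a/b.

α = 1/10

F_att = 3/2·(g−p) = 3/2·(4,4) = (6.0000,6.0000)
o1: d²=90 > ρ²=64 → inactive
o2: d²=68 > ρ²=64 → inactive
o3: d²=34 ≤ ρ²=64; F_rep = 32·(3,5)/34² = (0.0830,0.1384)
F = F_att + ΣF_rep = (6.0830,6.1384)
Δp = p'−p = (0.6083,0.6138); α = Δx/Fx = (879/1445) / (1758/289) = 1/10
check: Δy/Fy = (887/1445) / (1774/289) = 1/10 ✓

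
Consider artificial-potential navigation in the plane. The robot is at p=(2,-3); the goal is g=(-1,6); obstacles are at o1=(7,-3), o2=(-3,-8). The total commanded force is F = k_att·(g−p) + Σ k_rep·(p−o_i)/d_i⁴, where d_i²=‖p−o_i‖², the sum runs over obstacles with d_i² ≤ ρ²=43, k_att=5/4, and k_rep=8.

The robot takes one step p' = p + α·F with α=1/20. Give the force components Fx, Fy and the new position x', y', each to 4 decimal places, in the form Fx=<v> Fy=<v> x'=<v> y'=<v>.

F_att = 5/4·(g−p) = 5/4·(-3,9) = (-3.7500,11.2500)
o1: d²=25 ≤ ρ²=43; F_rep = 8·(-5,0)/25² = (-0.0640,0.0000)
o2: d²=50 > ρ²=43 → inactive
F = F_att + ΣF_rep = (-3.8140,11.2500)
p' = p + 1/20·F = (1.8093,-2.4375)

Fx=-3.8140 Fy=11.2500 x'=1.8093 y'=-2.4375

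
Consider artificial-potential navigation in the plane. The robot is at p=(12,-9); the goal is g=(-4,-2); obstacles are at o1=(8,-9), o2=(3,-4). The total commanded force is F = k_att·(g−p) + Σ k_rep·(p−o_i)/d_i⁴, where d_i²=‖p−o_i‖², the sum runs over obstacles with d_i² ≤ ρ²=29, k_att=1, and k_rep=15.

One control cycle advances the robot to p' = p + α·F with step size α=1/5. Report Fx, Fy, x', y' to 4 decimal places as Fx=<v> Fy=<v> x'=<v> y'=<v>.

F_att = 1·(g−p) = 1·(-16,7) = (-16.0000,7.0000)
o1: d²=16 ≤ ρ²=29; F_rep = 15·(4,0)/16² = (0.2344,0.0000)
o2: d²=106 > ρ²=29 → inactive
F = F_att + ΣF_rep = (-15.7656,7.0000)
p' = p + 1/5·F = (8.8469,-7.6000)

Fx=-15.7656 Fy=7.0000 x'=8.8469 y'=-7.6000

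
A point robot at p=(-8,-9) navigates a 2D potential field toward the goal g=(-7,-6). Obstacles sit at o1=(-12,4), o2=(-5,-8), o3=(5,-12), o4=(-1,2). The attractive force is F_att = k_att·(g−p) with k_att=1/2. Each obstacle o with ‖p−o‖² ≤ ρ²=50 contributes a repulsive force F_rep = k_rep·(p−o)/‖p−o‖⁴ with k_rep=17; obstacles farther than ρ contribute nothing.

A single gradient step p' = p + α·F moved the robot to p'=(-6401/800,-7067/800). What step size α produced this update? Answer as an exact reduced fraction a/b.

α = 1/8

F_att = 1/2·(g−p) = 1/2·(1,3) = (0.5000,1.5000)
o1: d²=185 > ρ²=50 → inactive
o2: d²=10 ≤ ρ²=50; F_rep = 17·(-3,-1)/10² = (-0.5100,-0.1700)
o3: d²=178 > ρ²=50 → inactive
o4: d²=170 > ρ²=50 → inactive
F = F_att + ΣF_rep = (-0.0100,1.3300)
Δp = p'−p = (-0.0013,0.1663); α = Δx/Fx = (-1/800) / (-1/100) = 1/8
check: Δy/Fy = (133/800) / (133/100) = 1/8 ✓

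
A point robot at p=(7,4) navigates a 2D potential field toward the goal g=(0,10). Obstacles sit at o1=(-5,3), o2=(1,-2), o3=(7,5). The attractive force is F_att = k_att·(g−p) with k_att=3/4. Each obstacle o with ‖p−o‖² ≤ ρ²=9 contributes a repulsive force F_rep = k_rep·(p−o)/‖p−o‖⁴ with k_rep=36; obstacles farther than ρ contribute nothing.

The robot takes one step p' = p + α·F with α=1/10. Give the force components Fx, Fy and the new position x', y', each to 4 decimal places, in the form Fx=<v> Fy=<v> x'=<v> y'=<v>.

F_att = 3/4·(g−p) = 3/4·(-7,6) = (-5.2500,4.5000)
o1: d²=145 > ρ²=9 → inactive
o2: d²=72 > ρ²=9 → inactive
o3: d²=1 ≤ ρ²=9; F_rep = 36·(0,-1)/1² = (0.0000,-36.0000)
F = F_att + ΣF_rep = (-5.2500,-31.5000)
p' = p + 1/10·F = (6.4750,0.8500)

Fx=-5.2500 Fy=-31.5000 x'=6.4750 y'=0.8500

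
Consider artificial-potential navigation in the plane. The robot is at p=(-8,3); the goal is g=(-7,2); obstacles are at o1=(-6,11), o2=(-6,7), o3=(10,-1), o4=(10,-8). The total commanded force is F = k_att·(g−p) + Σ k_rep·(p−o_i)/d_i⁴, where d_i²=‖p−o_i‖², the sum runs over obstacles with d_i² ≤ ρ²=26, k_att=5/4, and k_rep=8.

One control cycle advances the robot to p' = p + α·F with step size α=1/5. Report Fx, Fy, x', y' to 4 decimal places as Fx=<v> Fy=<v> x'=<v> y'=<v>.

F_att = 5/4·(g−p) = 5/4·(1,-1) = (1.2500,-1.2500)
o1: d²=68 > ρ²=26 → inactive
o2: d²=20 ≤ ρ²=26; F_rep = 8·(-2,-4)/20² = (-0.0400,-0.0800)
o3: d²=340 > ρ²=26 → inactive
o4: d²=445 > ρ²=26 → inactive
F = F_att + ΣF_rep = (1.2100,-1.3300)
p' = p + 1/5·F = (-7.7580,2.7340)

Fx=1.2100 Fy=-1.3300 x'=-7.7580 y'=2.7340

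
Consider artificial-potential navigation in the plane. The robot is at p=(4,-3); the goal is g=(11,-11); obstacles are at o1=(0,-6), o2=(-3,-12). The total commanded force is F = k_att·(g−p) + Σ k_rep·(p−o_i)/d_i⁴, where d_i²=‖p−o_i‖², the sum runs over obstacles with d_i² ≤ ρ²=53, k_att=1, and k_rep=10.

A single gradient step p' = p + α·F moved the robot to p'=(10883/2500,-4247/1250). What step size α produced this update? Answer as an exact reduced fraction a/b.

F_att = 1·(g−p) = 1·(7,-8) = (7.0000,-8.0000)
o1: d²=25 ≤ ρ²=53; F_rep = 10·(4,3)/25² = (0.0640,0.0480)
o2: d²=130 > ρ²=53 → inactive
F = F_att + ΣF_rep = (7.0640,-7.9520)
Δp = p'−p = (0.3532,-0.3976); α = Δx/Fx = (883/2500) / (883/125) = 1/20
check: Δy/Fy = (-497/1250) / (-994/125) = 1/20 ✓

α = 1/20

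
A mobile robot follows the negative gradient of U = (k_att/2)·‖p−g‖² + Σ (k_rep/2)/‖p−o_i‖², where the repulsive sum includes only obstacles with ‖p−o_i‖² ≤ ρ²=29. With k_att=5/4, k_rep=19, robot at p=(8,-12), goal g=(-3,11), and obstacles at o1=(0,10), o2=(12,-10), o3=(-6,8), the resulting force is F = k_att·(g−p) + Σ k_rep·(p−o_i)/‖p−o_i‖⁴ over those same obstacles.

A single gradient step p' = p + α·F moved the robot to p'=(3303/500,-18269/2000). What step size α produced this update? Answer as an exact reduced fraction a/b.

F_att = 5/4·(g−p) = 5/4·(-11,23) = (-13.7500,28.7500)
o1: d²=548 > ρ²=29 → inactive
o2: d²=20 ≤ ρ²=29; F_rep = 19·(-4,-2)/20² = (-0.1900,-0.0950)
o3: d²=596 > ρ²=29 → inactive
F = F_att + ΣF_rep = (-13.9400,28.6550)
Δp = p'−p = (-1.3940,2.8655); α = Δx/Fx = (-697/500) / (-697/50) = 1/10
check: Δy/Fy = (5731/2000) / (5731/200) = 1/10 ✓

α = 1/10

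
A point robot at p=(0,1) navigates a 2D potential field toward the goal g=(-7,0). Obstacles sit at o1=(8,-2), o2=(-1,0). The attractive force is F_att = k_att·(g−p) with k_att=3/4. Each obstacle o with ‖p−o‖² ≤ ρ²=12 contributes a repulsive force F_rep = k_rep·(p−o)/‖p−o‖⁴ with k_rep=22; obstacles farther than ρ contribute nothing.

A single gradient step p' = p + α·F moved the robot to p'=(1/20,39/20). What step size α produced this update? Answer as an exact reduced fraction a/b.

α = 1/5

F_att = 3/4·(g−p) = 3/4·(-7,-1) = (-5.2500,-0.7500)
o1: d²=73 > ρ²=12 → inactive
o2: d²=2 ≤ ρ²=12; F_rep = 22·(1,1)/2² = (5.5000,5.5000)
F = F_att + ΣF_rep = (0.2500,4.7500)
Δp = p'−p = (0.0500,0.9500); α = Δx/Fx = (1/20) / (1/4) = 1/5
check: Δy/Fy = (19/20) / (19/4) = 1/5 ✓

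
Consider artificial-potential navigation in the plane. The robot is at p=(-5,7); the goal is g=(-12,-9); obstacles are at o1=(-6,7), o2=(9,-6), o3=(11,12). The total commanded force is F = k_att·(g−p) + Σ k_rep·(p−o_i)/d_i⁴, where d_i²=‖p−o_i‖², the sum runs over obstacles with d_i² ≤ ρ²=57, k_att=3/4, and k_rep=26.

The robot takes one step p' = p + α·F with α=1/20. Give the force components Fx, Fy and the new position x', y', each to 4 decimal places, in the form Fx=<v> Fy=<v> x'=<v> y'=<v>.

F_att = 3/4·(g−p) = 3/4·(-7,-16) = (-5.2500,-12.0000)
o1: d²=1 ≤ ρ²=57; F_rep = 26·(1,0)/1² = (26.0000,0.0000)
o2: d²=365 > ρ²=57 → inactive
o3: d²=281 > ρ²=57 → inactive
F = F_att + ΣF_rep = (20.7500,-12.0000)
p' = p + 1/20·F = (-3.9625,6.4000)

Fx=20.7500 Fy=-12.0000 x'=-3.9625 y'=6.4000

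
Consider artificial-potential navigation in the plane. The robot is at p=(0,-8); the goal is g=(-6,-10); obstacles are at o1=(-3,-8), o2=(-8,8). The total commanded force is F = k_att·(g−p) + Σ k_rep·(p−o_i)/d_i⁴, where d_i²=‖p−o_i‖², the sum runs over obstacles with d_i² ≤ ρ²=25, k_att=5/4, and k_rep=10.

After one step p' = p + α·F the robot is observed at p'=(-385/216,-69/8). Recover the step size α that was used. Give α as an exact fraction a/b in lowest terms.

F_att = 5/4·(g−p) = 5/4·(-6,-2) = (-7.5000,-2.5000)
o1: d²=9 ≤ ρ²=25; F_rep = 10·(3,0)/9² = (0.3704,0.0000)
o2: d²=320 > ρ²=25 → inactive
F = F_att + ΣF_rep = (-7.1296,-2.5000)
Δp = p'−p = (-1.7824,-0.6250); α = Δx/Fx = (-385/216) / (-385/54) = 1/4
check: Δy/Fy = (-5/8) / (-5/2) = 1/4 ✓

α = 1/4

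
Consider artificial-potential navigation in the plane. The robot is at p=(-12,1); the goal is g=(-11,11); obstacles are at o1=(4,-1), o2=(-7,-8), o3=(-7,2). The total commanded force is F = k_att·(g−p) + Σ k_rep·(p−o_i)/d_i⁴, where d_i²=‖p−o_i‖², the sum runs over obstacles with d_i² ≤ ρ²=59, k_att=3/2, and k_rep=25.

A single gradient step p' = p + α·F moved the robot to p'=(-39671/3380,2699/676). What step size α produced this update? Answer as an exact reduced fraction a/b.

F_att = 3/2·(g−p) = 3/2·(1,10) = (1.5000,15.0000)
o1: d²=260 > ρ²=59 → inactive
o2: d²=106 > ρ²=59 → inactive
o3: d²=26 ≤ ρ²=59; F_rep = 25·(-5,-1)/26² = (-0.1849,-0.0370)
F = F_att + ΣF_rep = (1.3151,14.9630)
Δp = p'−p = (0.2630,2.9926); α = Δx/Fx = (889/3380) / (889/676) = 1/5
check: Δy/Fy = (2023/676) / (10115/676) = 1/5 ✓

α = 1/5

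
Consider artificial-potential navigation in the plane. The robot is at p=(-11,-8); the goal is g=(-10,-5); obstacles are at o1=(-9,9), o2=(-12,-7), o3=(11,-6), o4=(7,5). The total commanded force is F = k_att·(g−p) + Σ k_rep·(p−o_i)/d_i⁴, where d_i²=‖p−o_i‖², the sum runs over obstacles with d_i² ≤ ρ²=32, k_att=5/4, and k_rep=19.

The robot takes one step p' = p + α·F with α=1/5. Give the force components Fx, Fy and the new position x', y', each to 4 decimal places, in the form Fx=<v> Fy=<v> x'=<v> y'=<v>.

F_att = 5/4·(g−p) = 5/4·(1,3) = (1.2500,3.7500)
o1: d²=293 > ρ²=32 → inactive
o2: d²=2 ≤ ρ²=32; F_rep = 19·(1,-1)/2² = (4.7500,-4.7500)
o3: d²=488 > ρ²=32 → inactive
o4: d²=493 > ρ²=32 → inactive
F = F_att + ΣF_rep = (6.0000,-1.0000)
p' = p + 1/5·F = (-9.8000,-8.2000)

Fx=6.0000 Fy=-1.0000 x'=-9.8000 y'=-8.2000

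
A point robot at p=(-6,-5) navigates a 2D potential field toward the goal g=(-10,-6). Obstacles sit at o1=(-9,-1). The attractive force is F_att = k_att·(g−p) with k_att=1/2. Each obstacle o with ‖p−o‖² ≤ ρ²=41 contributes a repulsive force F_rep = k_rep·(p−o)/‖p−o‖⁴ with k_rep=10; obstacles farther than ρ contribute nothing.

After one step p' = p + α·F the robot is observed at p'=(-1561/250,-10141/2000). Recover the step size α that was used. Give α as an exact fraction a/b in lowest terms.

α = 1/8

F_att = 1/2·(g−p) = 1/2·(-4,-1) = (-2.0000,-0.5000)
o1: d²=25 ≤ ρ²=41; F_rep = 10·(3,-4)/25² = (0.0480,-0.0640)
F = F_att + ΣF_rep = (-1.9520,-0.5640)
Δp = p'−p = (-0.2440,-0.0705); α = Δx/Fx = (-61/250) / (-244/125) = 1/8
check: Δy/Fy = (-141/2000) / (-141/250) = 1/8 ✓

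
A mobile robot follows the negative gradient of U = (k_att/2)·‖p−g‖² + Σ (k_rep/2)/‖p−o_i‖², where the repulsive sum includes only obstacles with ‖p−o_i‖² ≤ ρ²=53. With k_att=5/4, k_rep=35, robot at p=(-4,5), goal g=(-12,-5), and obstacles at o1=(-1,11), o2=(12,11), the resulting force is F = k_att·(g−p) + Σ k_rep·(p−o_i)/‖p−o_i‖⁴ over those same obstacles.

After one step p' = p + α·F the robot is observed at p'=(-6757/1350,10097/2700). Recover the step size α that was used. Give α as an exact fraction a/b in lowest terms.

α = 1/10

F_att = 5/4·(g−p) = 5/4·(-8,-10) = (-10.0000,-12.5000)
o1: d²=45 ≤ ρ²=53; F_rep = 35·(-3,-6)/45² = (-0.0519,-0.1037)
o2: d²=292 > ρ²=53 → inactive
F = F_att + ΣF_rep = (-10.0519,-12.6037)
Δp = p'−p = (-1.0052,-1.2604); α = Δx/Fx = (-1357/1350) / (-1357/135) = 1/10
check: Δy/Fy = (-3403/2700) / (-3403/270) = 1/10 ✓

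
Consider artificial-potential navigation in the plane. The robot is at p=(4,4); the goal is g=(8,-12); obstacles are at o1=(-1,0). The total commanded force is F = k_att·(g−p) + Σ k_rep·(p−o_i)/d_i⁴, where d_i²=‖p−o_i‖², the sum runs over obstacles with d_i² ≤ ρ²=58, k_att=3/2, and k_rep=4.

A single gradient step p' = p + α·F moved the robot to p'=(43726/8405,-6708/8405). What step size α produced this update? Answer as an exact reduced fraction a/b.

F_att = 3/2·(g−p) = 3/2·(4,-16) = (6.0000,-24.0000)
o1: d²=41 ≤ ρ²=58; F_rep = 4·(5,4)/41² = (0.0119,0.0095)
F = F_att + ΣF_rep = (6.0119,-23.9905)
Δp = p'−p = (1.2024,-4.7981); α = Δx/Fx = (10106/8405) / (10106/1681) = 1/5
check: Δy/Fy = (-40328/8405) / (-40328/1681) = 1/5 ✓

α = 1/5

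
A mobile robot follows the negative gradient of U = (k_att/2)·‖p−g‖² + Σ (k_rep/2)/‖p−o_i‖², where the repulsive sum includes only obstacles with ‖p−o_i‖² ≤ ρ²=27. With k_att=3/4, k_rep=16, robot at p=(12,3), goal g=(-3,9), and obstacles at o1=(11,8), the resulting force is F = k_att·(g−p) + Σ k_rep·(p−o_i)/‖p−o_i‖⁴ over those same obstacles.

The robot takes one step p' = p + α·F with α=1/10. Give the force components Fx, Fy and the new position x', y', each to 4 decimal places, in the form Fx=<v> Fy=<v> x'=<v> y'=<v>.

F_att = 3/4·(g−p) = 3/4·(-15,6) = (-11.2500,4.5000)
o1: d²=26 ≤ ρ²=27; F_rep = 16·(1,-5)/26² = (0.0237,-0.1183)
F = F_att + ΣF_rep = (-11.2263,4.3817)
p' = p + 1/10·F = (10.8774,3.4382)

Fx=-11.2263 Fy=4.3817 x'=10.8774 y'=3.4382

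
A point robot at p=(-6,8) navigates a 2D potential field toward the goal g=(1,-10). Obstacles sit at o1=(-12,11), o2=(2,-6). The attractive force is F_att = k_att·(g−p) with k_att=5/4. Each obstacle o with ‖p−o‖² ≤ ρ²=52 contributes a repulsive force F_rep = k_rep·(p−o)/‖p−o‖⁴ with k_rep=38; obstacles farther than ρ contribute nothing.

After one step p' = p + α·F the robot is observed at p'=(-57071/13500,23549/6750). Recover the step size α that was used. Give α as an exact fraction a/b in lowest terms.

F_att = 5/4·(g−p) = 5/4·(7,-18) = (8.7500,-22.5000)
o1: d²=45 ≤ ρ²=52; F_rep = 38·(6,-3)/45² = (0.1126,-0.0563)
o2: d²=260 > ρ²=52 → inactive
F = F_att + ΣF_rep = (8.8626,-22.5563)
Δp = p'−p = (1.7725,-4.5113); α = Δx/Fx = (23929/13500) / (23929/2700) = 1/5
check: Δy/Fy = (-30451/6750) / (-30451/1350) = 1/5 ✓

α = 1/5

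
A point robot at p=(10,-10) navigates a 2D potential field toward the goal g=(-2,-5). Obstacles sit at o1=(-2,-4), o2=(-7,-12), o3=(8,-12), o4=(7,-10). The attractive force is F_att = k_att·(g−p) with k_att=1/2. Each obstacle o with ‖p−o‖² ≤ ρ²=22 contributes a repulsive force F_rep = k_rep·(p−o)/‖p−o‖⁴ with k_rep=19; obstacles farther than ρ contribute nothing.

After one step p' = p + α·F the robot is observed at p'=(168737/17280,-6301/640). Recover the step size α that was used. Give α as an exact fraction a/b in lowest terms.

α = 1/20

F_att = 1/2·(g−p) = 1/2·(-12,5) = (-6.0000,2.5000)
o1: d²=180 > ρ²=22 → inactive
o2: d²=293 > ρ²=22 → inactive
o3: d²=8 ≤ ρ²=22; F_rep = 19·(2,2)/8² = (0.5938,0.5938)
o4: d²=9 ≤ ρ²=22; F_rep = 19·(3,0)/9² = (0.7037,0.0000)
F = F_att + ΣF_rep = (-4.7025,3.0938)
Δp = p'−p = (-0.2351,0.1547); α = Δx/Fx = (-4063/17280) / (-4063/864) = 1/20
check: Δy/Fy = (99/640) / (99/32) = 1/20 ✓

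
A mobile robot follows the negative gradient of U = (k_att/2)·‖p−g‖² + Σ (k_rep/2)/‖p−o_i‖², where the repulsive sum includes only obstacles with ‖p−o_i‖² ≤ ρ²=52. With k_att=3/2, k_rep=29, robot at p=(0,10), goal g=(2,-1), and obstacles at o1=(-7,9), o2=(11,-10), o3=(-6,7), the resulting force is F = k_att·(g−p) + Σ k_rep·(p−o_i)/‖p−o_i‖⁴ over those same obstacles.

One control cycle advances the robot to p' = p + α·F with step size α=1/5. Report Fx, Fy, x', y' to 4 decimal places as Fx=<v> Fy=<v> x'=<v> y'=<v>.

F_att = 3/2·(g−p) = 3/2·(2,-11) = (3.0000,-16.5000)
o1: d²=50 ≤ ρ²=52; F_rep = 29·(7,1)/50² = (0.0812,0.0116)
o2: d²=521 > ρ²=52 → inactive
o3: d²=45 ≤ ρ²=52; F_rep = 29·(6,3)/45² = (0.0859,0.0430)
F = F_att + ΣF_rep = (3.1671,-16.4454)
p' = p + 1/5·F = (0.6334,6.7109)

Fx=3.1671 Fy=-16.4454 x'=0.6334 y'=6.7109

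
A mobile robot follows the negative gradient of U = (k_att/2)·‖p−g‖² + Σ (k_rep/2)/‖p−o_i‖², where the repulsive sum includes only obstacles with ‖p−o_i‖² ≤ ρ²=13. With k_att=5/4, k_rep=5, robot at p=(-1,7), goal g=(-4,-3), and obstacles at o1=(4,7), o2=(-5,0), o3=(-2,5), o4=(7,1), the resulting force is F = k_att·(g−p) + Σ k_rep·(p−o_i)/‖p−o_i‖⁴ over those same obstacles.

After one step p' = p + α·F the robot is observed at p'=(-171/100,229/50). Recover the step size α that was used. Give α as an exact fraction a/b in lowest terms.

F_att = 5/4·(g−p) = 5/4·(-3,-10) = (-3.7500,-12.5000)
o1: d²=25 > ρ²=13 → inactive
o2: d²=65 > ρ²=13 → inactive
o3: d²=5 ≤ ρ²=13; F_rep = 5·(1,2)/5² = (0.2000,0.4000)
o4: d²=100 > ρ²=13 → inactive
F = F_att + ΣF_rep = (-3.5500,-12.1000)
Δp = p'−p = (-0.7100,-2.4200); α = Δx/Fx = (-71/100) / (-71/20) = 1/5
check: Δy/Fy = (-121/50) / (-121/10) = 1/5 ✓

α = 1/5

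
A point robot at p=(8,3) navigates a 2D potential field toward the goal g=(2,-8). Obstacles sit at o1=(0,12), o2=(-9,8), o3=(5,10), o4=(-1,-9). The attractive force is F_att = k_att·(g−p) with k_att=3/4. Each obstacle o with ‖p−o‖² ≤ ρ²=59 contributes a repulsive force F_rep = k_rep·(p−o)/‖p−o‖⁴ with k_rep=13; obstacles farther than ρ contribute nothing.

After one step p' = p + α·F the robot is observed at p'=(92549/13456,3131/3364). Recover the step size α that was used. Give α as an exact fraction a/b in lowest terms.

F_att = 3/4·(g−p) = 3/4·(-6,-11) = (-4.5000,-8.2500)
o1: d²=145 > ρ²=59 → inactive
o2: d²=314 > ρ²=59 → inactive
o3: d²=58 ≤ ρ²=59; F_rep = 13·(3,-7)/58² = (0.0116,-0.0271)
o4: d²=225 > ρ²=59 → inactive
F = F_att + ΣF_rep = (-4.4884,-8.2771)
Δp = p'−p = (-1.1221,-2.0693); α = Δx/Fx = (-15099/13456) / (-15099/3364) = 1/4
check: Δy/Fy = (-6961/3364) / (-6961/841) = 1/4 ✓

α = 1/4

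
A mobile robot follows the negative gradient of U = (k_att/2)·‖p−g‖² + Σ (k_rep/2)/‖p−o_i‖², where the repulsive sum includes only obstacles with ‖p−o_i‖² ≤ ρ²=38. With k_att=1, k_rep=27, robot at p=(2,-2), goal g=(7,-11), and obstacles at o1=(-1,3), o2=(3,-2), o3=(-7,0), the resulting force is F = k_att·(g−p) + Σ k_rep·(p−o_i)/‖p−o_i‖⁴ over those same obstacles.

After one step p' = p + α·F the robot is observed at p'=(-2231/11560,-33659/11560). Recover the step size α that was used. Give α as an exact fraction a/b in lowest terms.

α = 1/10

F_att = 1·(g−p) = 1·(5,-9) = (5.0000,-9.0000)
o1: d²=34 ≤ ρ²=38; F_rep = 27·(3,-5)/34² = (0.0701,-0.1168)
o2: d²=1 ≤ ρ²=38; F_rep = 27·(-1,0)/1² = (-27.0000,0.0000)
o3: d²=85 > ρ²=38 → inactive
F = F_att + ΣF_rep = (-21.9299,-9.1168)
Δp = p'−p = (-2.1930,-0.9117); α = Δx/Fx = (-25351/11560) / (-25351/1156) = 1/10
check: Δy/Fy = (-10539/11560) / (-10539/1156) = 1/10 ✓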